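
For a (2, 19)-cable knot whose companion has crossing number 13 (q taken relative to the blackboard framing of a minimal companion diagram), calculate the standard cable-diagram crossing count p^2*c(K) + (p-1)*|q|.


Step 1: Each of the c(K) crossings of the companion diagram becomes p*p = p^2 crossings among the p parallel strands, and each of the |q| twists s_1 s_2 ... s_(p-1) adds (p-1) crossings.
  Crossings = p^2 * c(K) + (p-1)*|q|
Step 2: = 2^2 * 13 + (2-1)*19
Step 3: = 4*13 + 1*19
Step 4: = 52 + 19 = 71

71


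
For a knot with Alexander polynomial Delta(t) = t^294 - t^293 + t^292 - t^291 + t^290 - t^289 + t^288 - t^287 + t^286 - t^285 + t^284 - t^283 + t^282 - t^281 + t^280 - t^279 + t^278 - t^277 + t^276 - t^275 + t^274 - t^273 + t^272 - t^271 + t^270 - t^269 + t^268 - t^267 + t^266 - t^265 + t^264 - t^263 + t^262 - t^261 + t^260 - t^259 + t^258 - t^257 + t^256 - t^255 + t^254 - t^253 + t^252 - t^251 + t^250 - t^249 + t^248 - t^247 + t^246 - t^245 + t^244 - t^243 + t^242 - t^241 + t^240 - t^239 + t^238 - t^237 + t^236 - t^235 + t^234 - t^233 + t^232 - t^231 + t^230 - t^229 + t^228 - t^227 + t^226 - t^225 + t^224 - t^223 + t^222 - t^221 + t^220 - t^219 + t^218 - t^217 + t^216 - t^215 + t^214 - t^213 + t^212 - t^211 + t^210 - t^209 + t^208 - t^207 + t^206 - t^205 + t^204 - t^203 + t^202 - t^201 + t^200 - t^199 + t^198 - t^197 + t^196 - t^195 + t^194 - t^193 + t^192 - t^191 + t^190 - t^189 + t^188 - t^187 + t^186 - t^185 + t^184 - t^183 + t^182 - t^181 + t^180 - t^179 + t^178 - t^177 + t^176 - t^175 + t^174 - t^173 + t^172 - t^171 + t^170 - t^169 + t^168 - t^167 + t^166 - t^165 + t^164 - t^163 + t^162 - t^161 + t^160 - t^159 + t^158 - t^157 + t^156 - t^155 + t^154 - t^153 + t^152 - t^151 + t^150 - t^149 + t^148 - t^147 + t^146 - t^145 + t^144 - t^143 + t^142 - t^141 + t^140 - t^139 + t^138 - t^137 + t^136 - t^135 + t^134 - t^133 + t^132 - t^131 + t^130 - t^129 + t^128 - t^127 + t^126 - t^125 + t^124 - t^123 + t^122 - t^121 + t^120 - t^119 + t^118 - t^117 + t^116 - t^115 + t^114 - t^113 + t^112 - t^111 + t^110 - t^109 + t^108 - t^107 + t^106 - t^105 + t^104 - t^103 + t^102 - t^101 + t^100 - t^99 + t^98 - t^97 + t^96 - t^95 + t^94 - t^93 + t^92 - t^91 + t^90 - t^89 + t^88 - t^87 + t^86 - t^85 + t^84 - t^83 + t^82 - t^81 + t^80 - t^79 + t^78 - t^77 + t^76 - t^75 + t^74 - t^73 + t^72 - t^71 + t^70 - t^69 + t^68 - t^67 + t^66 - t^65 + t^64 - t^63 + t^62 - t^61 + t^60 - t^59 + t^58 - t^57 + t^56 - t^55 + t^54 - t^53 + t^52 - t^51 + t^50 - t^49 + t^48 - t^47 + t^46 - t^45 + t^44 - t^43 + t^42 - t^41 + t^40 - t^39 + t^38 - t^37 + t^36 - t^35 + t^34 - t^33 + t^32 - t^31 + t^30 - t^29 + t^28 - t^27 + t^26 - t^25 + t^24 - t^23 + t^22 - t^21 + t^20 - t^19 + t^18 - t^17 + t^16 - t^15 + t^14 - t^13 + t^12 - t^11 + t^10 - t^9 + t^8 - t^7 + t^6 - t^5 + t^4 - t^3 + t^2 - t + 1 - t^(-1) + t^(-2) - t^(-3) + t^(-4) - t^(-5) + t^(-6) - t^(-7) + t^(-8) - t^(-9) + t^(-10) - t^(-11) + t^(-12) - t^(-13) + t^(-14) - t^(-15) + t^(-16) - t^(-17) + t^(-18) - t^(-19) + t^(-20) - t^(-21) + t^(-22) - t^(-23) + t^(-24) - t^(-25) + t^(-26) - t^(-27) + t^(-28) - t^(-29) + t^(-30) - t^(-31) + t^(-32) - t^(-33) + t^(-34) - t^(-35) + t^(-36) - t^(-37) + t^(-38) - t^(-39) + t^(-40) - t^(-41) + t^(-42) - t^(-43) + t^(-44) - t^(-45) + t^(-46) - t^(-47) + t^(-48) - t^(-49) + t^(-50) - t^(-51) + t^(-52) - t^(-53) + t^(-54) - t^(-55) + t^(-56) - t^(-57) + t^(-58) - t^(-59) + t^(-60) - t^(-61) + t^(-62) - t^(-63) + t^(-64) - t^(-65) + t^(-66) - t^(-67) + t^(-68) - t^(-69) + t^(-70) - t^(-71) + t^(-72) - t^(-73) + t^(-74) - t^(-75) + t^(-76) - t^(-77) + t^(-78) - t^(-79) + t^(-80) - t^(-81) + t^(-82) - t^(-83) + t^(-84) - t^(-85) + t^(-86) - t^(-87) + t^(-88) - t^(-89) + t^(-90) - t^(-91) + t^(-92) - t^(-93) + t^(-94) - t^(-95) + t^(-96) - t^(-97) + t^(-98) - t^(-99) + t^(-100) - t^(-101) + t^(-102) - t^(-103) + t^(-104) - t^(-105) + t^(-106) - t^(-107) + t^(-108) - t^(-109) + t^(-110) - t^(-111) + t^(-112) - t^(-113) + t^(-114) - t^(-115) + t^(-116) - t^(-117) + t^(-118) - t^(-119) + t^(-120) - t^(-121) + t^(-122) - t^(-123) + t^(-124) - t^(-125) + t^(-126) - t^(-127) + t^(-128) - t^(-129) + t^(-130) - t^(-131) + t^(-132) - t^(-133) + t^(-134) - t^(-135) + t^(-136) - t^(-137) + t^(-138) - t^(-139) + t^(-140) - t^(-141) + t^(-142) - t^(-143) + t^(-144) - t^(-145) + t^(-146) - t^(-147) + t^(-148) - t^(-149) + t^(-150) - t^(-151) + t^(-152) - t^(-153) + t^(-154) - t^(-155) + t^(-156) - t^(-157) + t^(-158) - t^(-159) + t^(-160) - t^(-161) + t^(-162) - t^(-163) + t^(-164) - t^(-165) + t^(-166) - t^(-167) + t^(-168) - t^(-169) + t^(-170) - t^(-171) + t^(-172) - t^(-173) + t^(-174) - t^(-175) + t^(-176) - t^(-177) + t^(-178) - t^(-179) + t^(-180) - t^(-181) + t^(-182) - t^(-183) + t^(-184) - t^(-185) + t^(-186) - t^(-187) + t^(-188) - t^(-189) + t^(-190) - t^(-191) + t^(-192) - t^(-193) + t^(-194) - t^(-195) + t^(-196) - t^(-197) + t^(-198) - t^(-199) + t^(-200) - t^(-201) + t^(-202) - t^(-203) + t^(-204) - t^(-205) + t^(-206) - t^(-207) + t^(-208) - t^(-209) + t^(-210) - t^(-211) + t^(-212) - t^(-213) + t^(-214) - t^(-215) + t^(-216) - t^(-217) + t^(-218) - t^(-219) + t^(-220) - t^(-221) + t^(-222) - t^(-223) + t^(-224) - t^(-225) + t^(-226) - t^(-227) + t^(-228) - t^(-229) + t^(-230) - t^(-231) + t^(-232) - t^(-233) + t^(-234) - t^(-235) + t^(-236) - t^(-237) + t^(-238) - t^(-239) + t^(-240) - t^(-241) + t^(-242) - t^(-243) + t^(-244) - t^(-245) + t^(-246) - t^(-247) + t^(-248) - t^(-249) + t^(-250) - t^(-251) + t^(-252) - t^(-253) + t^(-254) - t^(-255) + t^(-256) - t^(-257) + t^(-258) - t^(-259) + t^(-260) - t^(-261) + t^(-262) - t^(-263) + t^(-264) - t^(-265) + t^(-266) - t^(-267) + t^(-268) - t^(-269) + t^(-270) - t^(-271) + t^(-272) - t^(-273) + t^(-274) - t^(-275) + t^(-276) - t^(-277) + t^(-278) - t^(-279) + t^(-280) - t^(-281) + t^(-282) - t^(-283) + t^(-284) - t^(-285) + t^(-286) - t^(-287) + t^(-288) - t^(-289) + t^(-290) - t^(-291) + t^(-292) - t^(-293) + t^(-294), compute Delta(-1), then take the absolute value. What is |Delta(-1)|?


Step 1: The polynomial has 589 terms with alternating signs, exponents from 294 down to -294.
Step 2: Substitute t = -1. The i-th term has coefficient (-1)^i and exponent (m-i),
  so its value is (-1)^i * (-1)^(m-i) = (-1)^m = 1 for every i.
Step 3: All 589 terms equal 1, so Delta(-1) = 589 * (1) = 589
Step 4: |Delta(-1)| = 589

589


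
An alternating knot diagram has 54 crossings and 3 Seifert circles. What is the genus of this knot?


For alternating knots, g = (c - s + 1)/2.
= (54 - 3 + 1)/2
= 52/2 = 26

26


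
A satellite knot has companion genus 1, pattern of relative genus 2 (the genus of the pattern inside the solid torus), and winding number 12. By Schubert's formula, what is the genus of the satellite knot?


Schubert: g(satellite) = g_rel(pattern) + |winding| * g(companion),
where g_rel(pattern) is the genus of the pattern relative to the solid torus.
= 2 + 12 * 1
= 2 + 12 = 14

14


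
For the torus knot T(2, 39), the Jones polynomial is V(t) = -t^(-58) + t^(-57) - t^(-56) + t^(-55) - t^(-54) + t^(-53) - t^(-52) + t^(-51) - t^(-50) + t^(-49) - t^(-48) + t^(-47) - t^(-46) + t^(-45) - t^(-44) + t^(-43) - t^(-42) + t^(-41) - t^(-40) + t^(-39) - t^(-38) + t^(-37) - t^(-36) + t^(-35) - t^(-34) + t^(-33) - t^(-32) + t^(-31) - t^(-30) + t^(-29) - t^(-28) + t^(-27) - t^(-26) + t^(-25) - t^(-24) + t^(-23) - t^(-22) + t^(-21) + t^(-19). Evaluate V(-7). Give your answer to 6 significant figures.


Substituting t = -7 into V(t) = -t^(-58) + t^(-57) - t^(-56) + t^(-55) - t^(-54) + t^(-53) - t^(-52) + t^(-51) - t^(-50) + t^(-49) - t^(-48) + t^(-47) - t^(-46) + t^(-45) - t^(-44) + t^(-43) - t^(-42) + t^(-41) - t^(-40) + t^(-39) - t^(-38) + t^(-37) - t^(-36) + t^(-35) - t^(-34) + t^(-33) - t^(-32) + t^(-31) - t^(-30) + t^(-29) - t^(-28) + t^(-27) - t^(-26) + t^(-25) - t^(-24) + t^(-23) - t^(-22) + t^(-21) + t^(-19):
  (-)t^(-58) = -9.64525e-50
  (+)t^(-57) = -6.75168e-49
  (-)t^(-56) = -4.72617e-48
  (+)t^(-55) = -3.30832e-47
  (-)t^(-54) = -2.31583e-46
  (+)t^(-53) = -1.62108e-45
  (-)t^(-52) = -1.13475e-44
  (+)t^(-51) = -7.94328e-44
  (-)t^(-50) = -5.5603e-43
  (+)t^(-49) = -3.89221e-42
  (-)t^(-48) = -2.72455e-41
  (+)t^(-47) = -1.90718e-40
  (-)t^(-46) = -1.33503e-39
  (+)t^(-45) = -9.34519e-39
  (-)t^(-44) = -6.54163e-38
  (+)t^(-43) = -4.57914e-37
  (-)t^(-42) = -3.2054e-36
  (+)t^(-41) = -2.24378e-35
  (-)t^(-40) = -1.57065e-34
  (+)t^(-39) = -1.09945e-33
  (-)t^(-38) = -7.69617e-33
  (+)t^(-37) = -5.38732e-32
  (-)t^(-36) = -3.77112e-31
  (+)t^(-35) = -2.63979e-30
  (-)t^(-34) = -1.84785e-29
  (+)t^(-33) = -1.29349e-28
  (-)t^(-32) = -9.05446e-28
  (+)t^(-31) = -6.33812e-27
  (-)t^(-30) = -4.43669e-26
  (+)t^(-29) = -3.10568e-25
  (-)t^(-28) = -2.17398e-24
  (+)t^(-27) = -1.52178e-23
  (-)t^(-26) = -1.06525e-22
  (+)t^(-25) = -7.45674e-22
  (-)t^(-24) = -5.21972e-21
  (+)t^(-23) = -3.6538e-20
  (-)t^(-22) = -2.55766e-19
  (+)t^(-21) = -1.79036e-18
  (+)t^(-19) = -8.77278e-17
Sum = (-9.64525e-50) + (-6.75168e-49) + (-4.72617e-48) + (-3.30832e-47) + (-2.31583e-46) + (-1.62108e-45) + (-1.13475e-44) + (-7.94328e-44) + (-5.5603e-43) + (-3.89221e-42) + (-2.72455e-41) + (-1.90718e-40) + (-1.33503e-39) + (-9.34519e-39) + (-6.54163e-38) + (-4.57914e-37) + (-3.2054e-36) + (-2.24378e-35) + (-1.57065e-34) + (-1.09945e-33) + (-7.69617e-33) + (-5.38732e-32) + (-3.77112e-31) + (-2.63979e-30) + (-1.84785e-29) + (-1.29349e-28) + (-9.05446e-28) + (-6.33812e-27) + (-4.43669e-26) + (-3.10568e-25) + (-2.17398e-24) + (-1.52178e-23) + (-1.06525e-22) + (-7.45674e-22) + (-5.21972e-21) + (-3.6538e-20) + (-2.55766e-19) + (-1.79036e-18) + (-8.77278e-17)
= -8.981655741e-17
Rounded to 6 significant figures: -8.98166e-17

-8.98166e-17


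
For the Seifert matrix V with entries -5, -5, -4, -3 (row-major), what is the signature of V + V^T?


Step 1: V + V^T = [[-10, -9], [-9, -6]]
Step 2: trace = -16, det = -21
Step 3: Discriminant = (-16)^2 - 4*(-21) = 340
Step 4: Eigenvalues: 1.21954, -17.2195
Step 5: Signature = (# positive eigenvalues) - (# negative eigenvalues) = 0

0


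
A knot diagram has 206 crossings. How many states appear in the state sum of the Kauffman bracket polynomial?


Each crossing contributes 2 choices (A-smoothing or B-smoothing).
Total states = 2^206 = 102844034832575377634685573909834406561420991602098741459288064

102844034832575377634685573909834406561420991602098741459288064


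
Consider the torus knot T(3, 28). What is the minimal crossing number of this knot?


For a torus knot T(p, q) with gcd(p,q)=1,
the crossing number is min(p*(q-1), q*(p-1)).
p*(q-1) = 3*27 = 81
q*(p-1) = 28*2 = 56
min(81, 56) = 56

56


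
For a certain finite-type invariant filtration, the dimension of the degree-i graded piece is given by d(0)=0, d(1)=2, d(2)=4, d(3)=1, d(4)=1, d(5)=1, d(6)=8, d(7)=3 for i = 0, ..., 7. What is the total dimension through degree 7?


Total dimension = d(0) + d(1) + ... + d(7)
= 0 + 2 + 4 + 1 + 1 + 1 + 8 + 3
= 20

20


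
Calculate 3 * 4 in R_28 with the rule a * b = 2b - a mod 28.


3 * 4 = 2*4 - 3 mod 28
= 8 - 3 mod 28
= 5 mod 28 = 5

5


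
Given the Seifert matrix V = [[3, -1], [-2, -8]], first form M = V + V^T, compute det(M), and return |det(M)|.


Step 1: Form V + V^T where V = [[3, -1], [-2, -8]]
  V^T = [[3, -2], [-1, -8]]
  V + V^T = [[6, -3], [-3, -16]]
Step 2: det(V + V^T) = 6*(-16) - (-3)*(-3)
  = -96 - 9 = -105
Step 3: Knot determinant = |det(V + V^T)| = |-105| = 105

105


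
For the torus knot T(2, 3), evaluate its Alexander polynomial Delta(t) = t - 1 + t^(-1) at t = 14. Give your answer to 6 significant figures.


Substituting t = 14 into Delta(t) = t - 1 + t^(-1):
Term values: (14) + (-1) + (0.0714286)
Sum = 13.07142857
Rounded to 6 significant figures: 13.0714

13.0714


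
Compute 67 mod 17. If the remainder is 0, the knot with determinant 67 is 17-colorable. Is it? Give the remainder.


Step 1: A knot is p-colorable if and only if p divides its determinant.
Step 2: Compute 67 mod 17.
67 = 3 * 17 + 16
Step 3: 67 mod 17 = 16
Step 4: The knot is 17-colorable: no

16


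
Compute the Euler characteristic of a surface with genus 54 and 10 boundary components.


chi = 2 - 2g - b
= 2 - 2*54 - 10
= 2 - 108 - 10 = -116

-116


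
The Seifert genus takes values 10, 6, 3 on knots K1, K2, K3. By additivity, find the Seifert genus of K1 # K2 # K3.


The Seifert genus is additive under connected sum.
Seifert genus(K1 # K2 # K3) = (10) + (6) + (3)
= 19

19


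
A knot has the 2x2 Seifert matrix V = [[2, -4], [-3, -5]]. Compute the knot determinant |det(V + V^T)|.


Step 1: Form V + V^T where V = [[2, -4], [-3, -5]]
  V^T = [[2, -3], [-4, -5]]
  V + V^T = [[4, -7], [-7, -10]]
Step 2: det(V + V^T) = 4*(-10) - (-7)*(-7)
  = -40 - 49 = -89
Step 3: Knot determinant = |det(V + V^T)| = |-89| = 89

89


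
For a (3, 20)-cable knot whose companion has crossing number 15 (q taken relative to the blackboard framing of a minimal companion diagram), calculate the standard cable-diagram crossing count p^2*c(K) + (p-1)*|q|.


Step 1: Each of the c(K) crossings of the companion diagram becomes p*p = p^2 crossings among the p parallel strands, and each of the |q| twists s_1 s_2 ... s_(p-1) adds (p-1) crossings.
  Crossings = p^2 * c(K) + (p-1)*|q|
Step 2: = 3^2 * 15 + (3-1)*20
Step 3: = 9*15 + 2*20
Step 4: = 135 + 40 = 175

175


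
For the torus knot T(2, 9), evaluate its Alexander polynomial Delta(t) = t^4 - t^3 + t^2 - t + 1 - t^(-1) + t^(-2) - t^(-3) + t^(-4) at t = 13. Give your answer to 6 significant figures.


Substituting t = 13 into Delta(t) = t^4 - t^3 + t^2 - t + 1 - t^(-1) + t^(-2) - t^(-3) + t^(-4):
Term values: (28561) + (-2197) + (169) + (-13) + (1) + (-0.0769231) + (0.00591716) + (-0.000455166) + (3.50128e-05)
Sum = 26520.92857
Rounded to 6 significant figures: 26520.9

26520.9


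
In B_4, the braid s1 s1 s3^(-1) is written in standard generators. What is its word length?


The word length counts the number of generators (including inverses).
Listing each generator: s1, s1, s3^(-1)
There are 3 generators in this braid word.

3


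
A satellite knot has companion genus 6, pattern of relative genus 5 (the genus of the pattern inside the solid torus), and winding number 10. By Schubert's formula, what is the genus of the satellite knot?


Schubert: g(satellite) = g_rel(pattern) + |winding| * g(companion),
where g_rel(pattern) is the genus of the pattern relative to the solid torus.
= 5 + 10 * 6
= 5 + 60 = 65

65


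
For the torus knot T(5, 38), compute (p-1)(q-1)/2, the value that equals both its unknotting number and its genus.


For a torus knot T(p,q), both the unknotting number and genus equal (p-1)(q-1)/2.
= (5-1)(38-1)/2
= 4*37/2
= 148/2 = 74

74


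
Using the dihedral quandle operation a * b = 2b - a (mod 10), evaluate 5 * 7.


5 * 7 = 2*7 - 5 mod 10
= 14 - 5 mod 10
= 9 mod 10 = 9

9


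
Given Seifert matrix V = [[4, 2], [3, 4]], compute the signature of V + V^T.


Step 1: V + V^T = [[8, 5], [5, 8]]
Step 2: trace = 16, det = 39
Step 3: Discriminant = 16^2 - 4*39 = 100
Step 4: Eigenvalues: 13, 3
Step 5: Signature = (# positive eigenvalues) - (# negative eigenvalues) = 2

2


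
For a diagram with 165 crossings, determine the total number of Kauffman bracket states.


Each crossing contributes 2 choices (A-smoothing or B-smoothing).
Total states = 2^165 = 46768052394588893382517914646921056628989841375232

46768052394588893382517914646921056628989841375232


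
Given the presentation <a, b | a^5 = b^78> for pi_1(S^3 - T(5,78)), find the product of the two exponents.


The relation is a^5 = b^78.
Product of exponents = 5 * 78
= 390

390


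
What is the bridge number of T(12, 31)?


The bridge number of T(p,q) is min(p,q).
min(12, 31) = 12

12


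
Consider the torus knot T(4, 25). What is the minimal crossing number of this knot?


For a torus knot T(p, q) with gcd(p,q)=1,
the crossing number is min(p*(q-1), q*(p-1)).
p*(q-1) = 4*24 = 96
q*(p-1) = 25*3 = 75
min(96, 75) = 75

75


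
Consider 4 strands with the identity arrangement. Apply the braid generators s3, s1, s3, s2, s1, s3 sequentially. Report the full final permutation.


Starting with identity [1, 2, 3, 4].
Apply generators in sequence:
  After s3: [1, 2, 4, 3]
  After s1: [2, 1, 4, 3]
  After s3: [2, 1, 3, 4]
  After s2: [2, 3, 1, 4]
  After s1: [3, 2, 1, 4]
  After s3: [3, 2, 4, 1]
Final permutation: [3, 2, 4, 1]

[3, 2, 4, 1]


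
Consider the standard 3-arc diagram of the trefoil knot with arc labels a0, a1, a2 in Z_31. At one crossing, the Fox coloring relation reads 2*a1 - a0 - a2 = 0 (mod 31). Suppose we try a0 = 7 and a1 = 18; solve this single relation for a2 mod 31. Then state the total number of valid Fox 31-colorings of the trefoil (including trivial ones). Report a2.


Step 1: Apply the given crossing relation 2*a1 - a0 - a2 = 0 (mod 31).
  a2 = 2*a1 - a0 mod 31
  a2 = 2*18 - 7 mod 31
  a2 = 36 - 7 mod 31
  a2 = 29 mod 31 = 29
Step 2: The trefoil has determinant 3.
  Number of Fox p-colorings (p prime) is p^2 if p = 3, else p.
  Since 31 does not divide 3, only trivial (constant) colorings exist.
  (So the trial a0 = 7, a1 = 18 with a0 != a1 does NOT extend to a valid coloring of the whole trefoil: the other two crossing relations require 3*(a1 - a0) = 0 (mod 31), which fails.)
  Total colorings = 31
Step 3: a2 = 29, total Fox 31-colorings = 31

29


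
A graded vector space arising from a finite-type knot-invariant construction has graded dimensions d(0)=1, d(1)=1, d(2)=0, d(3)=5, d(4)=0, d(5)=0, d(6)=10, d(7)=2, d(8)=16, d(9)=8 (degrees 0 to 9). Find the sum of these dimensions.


Total dimension = d(0) + d(1) + ... + d(9)
= 1 + 1 + 0 + 5 + 0 + 0 + 10 + 2 + 16 + 8
= 43

43


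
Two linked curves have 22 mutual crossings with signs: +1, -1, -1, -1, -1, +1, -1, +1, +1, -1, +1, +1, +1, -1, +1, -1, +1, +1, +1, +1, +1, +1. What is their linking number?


Step 1: Count positive crossings: 14
Step 2: Count negative crossings: 8
Step 3: Sum of signs = 14 - 8 = 6
Step 4: Linking number = sum/2 = 6/2 = 3

3


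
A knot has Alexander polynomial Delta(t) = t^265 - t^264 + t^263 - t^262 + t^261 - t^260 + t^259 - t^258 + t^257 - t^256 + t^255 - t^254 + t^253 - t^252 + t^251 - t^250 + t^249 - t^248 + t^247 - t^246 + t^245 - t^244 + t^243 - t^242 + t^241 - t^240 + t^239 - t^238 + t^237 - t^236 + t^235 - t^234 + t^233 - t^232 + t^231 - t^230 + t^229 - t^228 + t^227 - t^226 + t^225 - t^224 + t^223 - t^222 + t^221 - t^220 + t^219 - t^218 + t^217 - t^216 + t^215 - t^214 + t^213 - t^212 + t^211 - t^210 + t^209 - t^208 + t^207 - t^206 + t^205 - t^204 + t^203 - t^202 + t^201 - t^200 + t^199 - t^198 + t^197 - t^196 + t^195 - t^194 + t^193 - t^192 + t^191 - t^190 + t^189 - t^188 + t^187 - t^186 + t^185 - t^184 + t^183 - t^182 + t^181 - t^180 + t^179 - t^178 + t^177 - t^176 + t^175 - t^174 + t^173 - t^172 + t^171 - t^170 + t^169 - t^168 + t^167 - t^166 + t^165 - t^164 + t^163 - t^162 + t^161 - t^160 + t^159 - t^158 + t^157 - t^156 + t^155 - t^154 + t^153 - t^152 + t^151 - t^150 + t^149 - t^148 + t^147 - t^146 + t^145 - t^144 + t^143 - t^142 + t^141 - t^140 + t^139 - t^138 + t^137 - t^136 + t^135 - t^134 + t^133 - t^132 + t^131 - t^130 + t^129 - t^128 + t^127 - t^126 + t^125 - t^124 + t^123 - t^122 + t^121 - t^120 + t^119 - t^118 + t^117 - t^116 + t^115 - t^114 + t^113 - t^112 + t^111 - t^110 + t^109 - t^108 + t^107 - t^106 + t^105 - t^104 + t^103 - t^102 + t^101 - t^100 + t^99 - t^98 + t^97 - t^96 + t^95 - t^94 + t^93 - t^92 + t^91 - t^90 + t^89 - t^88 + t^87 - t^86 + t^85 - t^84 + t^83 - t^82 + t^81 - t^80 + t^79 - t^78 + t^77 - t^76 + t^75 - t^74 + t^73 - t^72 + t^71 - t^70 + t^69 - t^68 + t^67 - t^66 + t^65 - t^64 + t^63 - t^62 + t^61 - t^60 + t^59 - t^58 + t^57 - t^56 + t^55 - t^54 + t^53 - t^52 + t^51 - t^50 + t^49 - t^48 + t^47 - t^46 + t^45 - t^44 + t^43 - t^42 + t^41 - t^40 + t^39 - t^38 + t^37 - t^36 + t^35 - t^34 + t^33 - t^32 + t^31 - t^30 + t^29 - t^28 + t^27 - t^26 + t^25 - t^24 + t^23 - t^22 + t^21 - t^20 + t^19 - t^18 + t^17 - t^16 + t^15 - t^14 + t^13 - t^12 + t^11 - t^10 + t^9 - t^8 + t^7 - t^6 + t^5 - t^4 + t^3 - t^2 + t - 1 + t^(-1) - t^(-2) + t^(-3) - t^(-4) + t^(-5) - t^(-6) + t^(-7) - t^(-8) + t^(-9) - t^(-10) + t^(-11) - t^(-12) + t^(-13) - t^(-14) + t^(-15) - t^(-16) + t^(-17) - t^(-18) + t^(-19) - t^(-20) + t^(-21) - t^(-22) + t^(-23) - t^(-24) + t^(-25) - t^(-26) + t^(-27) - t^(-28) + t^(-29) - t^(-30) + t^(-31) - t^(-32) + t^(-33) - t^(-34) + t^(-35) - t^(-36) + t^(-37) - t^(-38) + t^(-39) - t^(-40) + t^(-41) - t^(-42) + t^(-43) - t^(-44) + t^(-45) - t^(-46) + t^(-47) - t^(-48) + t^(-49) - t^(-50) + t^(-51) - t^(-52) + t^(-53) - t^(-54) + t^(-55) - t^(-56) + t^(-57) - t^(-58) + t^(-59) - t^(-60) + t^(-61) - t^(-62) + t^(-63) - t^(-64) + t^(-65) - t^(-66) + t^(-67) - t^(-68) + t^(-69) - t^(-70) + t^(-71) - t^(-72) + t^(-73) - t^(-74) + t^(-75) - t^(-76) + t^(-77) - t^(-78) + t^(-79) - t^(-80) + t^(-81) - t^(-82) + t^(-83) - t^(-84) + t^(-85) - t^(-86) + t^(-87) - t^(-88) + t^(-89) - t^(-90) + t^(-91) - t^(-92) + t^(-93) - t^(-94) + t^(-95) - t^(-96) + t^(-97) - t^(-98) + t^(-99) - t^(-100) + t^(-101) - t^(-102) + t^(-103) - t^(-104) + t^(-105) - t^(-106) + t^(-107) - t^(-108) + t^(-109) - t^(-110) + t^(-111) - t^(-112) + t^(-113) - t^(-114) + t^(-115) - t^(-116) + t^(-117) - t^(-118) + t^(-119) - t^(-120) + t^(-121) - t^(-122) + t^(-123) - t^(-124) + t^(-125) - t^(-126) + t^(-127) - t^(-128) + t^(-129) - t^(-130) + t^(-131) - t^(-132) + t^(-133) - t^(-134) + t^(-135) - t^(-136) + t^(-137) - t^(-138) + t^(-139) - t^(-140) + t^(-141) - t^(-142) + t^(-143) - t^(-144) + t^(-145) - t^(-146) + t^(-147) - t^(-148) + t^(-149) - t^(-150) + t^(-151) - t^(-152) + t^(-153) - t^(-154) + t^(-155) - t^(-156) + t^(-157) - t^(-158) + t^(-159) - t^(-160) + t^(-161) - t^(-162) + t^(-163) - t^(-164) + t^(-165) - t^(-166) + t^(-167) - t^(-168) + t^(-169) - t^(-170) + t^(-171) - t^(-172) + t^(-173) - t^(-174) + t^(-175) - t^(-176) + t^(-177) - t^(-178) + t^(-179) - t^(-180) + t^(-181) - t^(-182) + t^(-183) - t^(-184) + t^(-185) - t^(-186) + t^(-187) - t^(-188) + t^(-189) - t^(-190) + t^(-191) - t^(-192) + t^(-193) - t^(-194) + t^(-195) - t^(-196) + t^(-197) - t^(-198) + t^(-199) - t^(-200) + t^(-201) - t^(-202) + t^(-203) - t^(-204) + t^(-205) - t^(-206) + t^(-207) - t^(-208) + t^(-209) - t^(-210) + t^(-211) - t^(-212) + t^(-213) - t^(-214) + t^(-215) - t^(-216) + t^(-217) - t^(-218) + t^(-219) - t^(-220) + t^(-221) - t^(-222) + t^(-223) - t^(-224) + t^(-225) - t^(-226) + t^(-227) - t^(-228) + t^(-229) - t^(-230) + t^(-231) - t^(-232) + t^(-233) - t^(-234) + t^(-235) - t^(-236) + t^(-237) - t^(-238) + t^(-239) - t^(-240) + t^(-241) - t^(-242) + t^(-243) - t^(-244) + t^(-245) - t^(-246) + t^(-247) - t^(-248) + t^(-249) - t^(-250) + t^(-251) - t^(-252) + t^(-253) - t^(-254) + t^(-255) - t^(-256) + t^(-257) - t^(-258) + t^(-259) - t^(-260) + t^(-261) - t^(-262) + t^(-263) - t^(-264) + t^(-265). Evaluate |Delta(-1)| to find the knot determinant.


Step 1: The polynomial has 531 terms with alternating signs, exponents from 265 down to -265.
Step 2: Substitute t = -1. The i-th term has coefficient (-1)^i and exponent (m-i),
  so its value is (-1)^i * (-1)^(m-i) = (-1)^m = -1 for every i.
Step 3: All 531 terms equal -1, so Delta(-1) = 531 * (-1) = -531
Step 4: |Delta(-1)| = 531

531


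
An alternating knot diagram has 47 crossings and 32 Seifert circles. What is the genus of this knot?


For alternating knots, g = (c - s + 1)/2.
= (47 - 32 + 1)/2
= 16/2 = 8

8


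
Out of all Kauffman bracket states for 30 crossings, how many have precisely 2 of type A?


We choose which 2 of 30 crossings get A-smoothings.
C(30, 2) = 30! / (2! * 28!)
= 435

435


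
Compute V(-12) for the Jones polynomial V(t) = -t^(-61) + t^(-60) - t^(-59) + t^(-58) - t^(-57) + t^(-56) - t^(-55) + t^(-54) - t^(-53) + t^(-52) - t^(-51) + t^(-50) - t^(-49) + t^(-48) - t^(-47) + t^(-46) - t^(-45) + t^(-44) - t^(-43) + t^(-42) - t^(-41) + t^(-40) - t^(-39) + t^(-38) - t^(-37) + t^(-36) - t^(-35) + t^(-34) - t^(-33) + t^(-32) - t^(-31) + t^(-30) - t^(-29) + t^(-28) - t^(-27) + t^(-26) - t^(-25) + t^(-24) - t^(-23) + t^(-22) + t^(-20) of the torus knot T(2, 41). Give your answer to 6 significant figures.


Substituting t = -12 into V(t) = -t^(-61) + t^(-60) - t^(-59) + t^(-58) - t^(-57) + t^(-56) - t^(-55) + t^(-54) - t^(-53) + t^(-52) - t^(-51) + t^(-50) - t^(-49) + t^(-48) - t^(-47) + t^(-46) - t^(-45) + t^(-44) - t^(-43) + t^(-42) - t^(-41) + t^(-40) - t^(-39) + t^(-38) - t^(-37) + t^(-36) - t^(-35) + t^(-34) - t^(-33) + t^(-32) - t^(-31) + t^(-30) - t^(-29) + t^(-28) - t^(-27) + t^(-26) - t^(-25) + t^(-24) - t^(-23) + t^(-22) + t^(-20):
  (-)t^(-61) = 1.47892e-66
  (+)t^(-60) = 1.7747e-65
  (-)t^(-59) = 2.12964e-64
  (+)t^(-58) = 2.55557e-63
  (-)t^(-57) = 3.06668e-62
  (+)t^(-56) = 3.68002e-61
  (-)t^(-55) = 4.41602e-60
  (+)t^(-54) = 5.29923e-59
  (-)t^(-53) = 6.35908e-58
  (+)t^(-52) = 7.63089e-57
  (-)t^(-51) = 9.15707e-56
  (+)t^(-50) = 1.09885e-54
  (-)t^(-49) = 1.31862e-53
  (+)t^(-48) = 1.58234e-52
  (-)t^(-47) = 1.89881e-51
  (+)t^(-46) = 2.27857e-50
  (-)t^(-45) = 2.73429e-49
  (+)t^(-44) = 3.28114e-48
  (-)t^(-43) = 3.93737e-47
  (+)t^(-42) = 4.72485e-46
  (-)t^(-41) = 5.66982e-45
  (+)t^(-40) = 6.80378e-44
  (-)t^(-39) = 8.16453e-43
  (+)t^(-38) = 9.79744e-42
  (-)t^(-37) = 1.17569e-40
  (+)t^(-36) = 1.41083e-39
  (-)t^(-35) = 1.693e-38
  (+)t^(-34) = 2.0316e-37
  (-)t^(-33) = 2.43792e-36
  (+)t^(-32) = 2.9255e-35
  (-)t^(-31) = 3.5106e-34
  (+)t^(-30) = 4.21272e-33
  (-)t^(-29) = 5.05526e-32
  (+)t^(-28) = 6.06632e-31
  (-)t^(-27) = 7.27958e-30
  (+)t^(-26) = 8.7355e-29
  (-)t^(-25) = 1.04826e-27
  (+)t^(-24) = 1.25791e-26
  (-)t^(-23) = 1.50949e-25
  (+)t^(-22) = 1.81139e-24
  (+)t^(-20) = 2.60841e-22
Sum = (1.47892e-66) + (1.7747e-65) + (2.12964e-64) + (2.55557e-63) + (3.06668e-62) + (3.68002e-61) + (4.41602e-60) + (5.29923e-59) + (6.35908e-58) + (7.63089e-57) + (9.15707e-56) + (1.09885e-54) + (1.31862e-53) + (1.58234e-52) + (1.89881e-51) + (2.27857e-50) + (2.73429e-49) + (3.28114e-48) + (3.93737e-47) + (4.72485e-46) + (5.66982e-45) + (6.80378e-44) + (8.16453e-43) + (9.79744e-42) + (1.17569e-40) + (1.41083e-39) + (1.693e-38) + (2.0316e-37) + (2.43792e-36) + (2.9255e-35) + (3.5106e-34) + (4.21272e-33) + (5.05526e-32) + (6.06632e-31) + (7.27958e-30) + (8.7355e-29) + (1.04826e-27) + (1.25791e-26) + (1.50949e-25) + (1.81139e-24) + (2.60841e-22)
= 2.628165977e-22
Rounded to 6 significant figures: 2.62817e-22

2.62817e-22


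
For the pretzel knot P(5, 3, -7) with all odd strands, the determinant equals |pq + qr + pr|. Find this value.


Step 1: Compute pq + qr + pr.
pq = 5*3 = 15
qr = 3*(-7) = -21
pr = 5*(-7) = -35
pq + qr + pr = 15 + (-21) + (-35) = -41
Step 2: Take absolute value.
det(P(5,3,-7)) = |-41| = 41

41


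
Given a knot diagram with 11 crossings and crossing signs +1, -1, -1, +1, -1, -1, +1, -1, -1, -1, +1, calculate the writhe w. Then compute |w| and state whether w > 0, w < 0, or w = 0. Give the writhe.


Step 1: Count positive crossings (+1).
Positive crossings: 4
Step 2: Count negative crossings (-1).
Negative crossings: 7
Step 3: Writhe = (positive) - (negative)
w = 4 - 7 = -3
Step 4: |w| = 3, and w is negative

-3


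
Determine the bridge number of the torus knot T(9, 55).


The bridge number of T(p,q) is min(p,q).
min(9, 55) = 9

9


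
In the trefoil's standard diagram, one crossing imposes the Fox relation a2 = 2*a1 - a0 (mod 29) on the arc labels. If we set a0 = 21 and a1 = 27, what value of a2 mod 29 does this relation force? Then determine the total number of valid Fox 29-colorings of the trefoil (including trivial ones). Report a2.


Step 1: Apply the given crossing relation 2*a1 - a0 - a2 = 0 (mod 29).
  a2 = 2*a1 - a0 mod 29
  a2 = 2*27 - 21 mod 29
  a2 = 54 - 21 mod 29
  a2 = 33 mod 29 = 4
Step 2: The trefoil has determinant 3.
  Number of Fox p-colorings (p prime) is p^2 if p = 3, else p.
  Since 29 does not divide 3, only trivial (constant) colorings exist.
  (So the trial a0 = 21, a1 = 27 with a0 != a1 does NOT extend to a valid coloring of the whole trefoil: the other two crossing relations require 3*(a1 - a0) = 0 (mod 29), which fails.)
  Total colorings = 29
Step 3: a2 = 4, total Fox 29-colorings = 29

4


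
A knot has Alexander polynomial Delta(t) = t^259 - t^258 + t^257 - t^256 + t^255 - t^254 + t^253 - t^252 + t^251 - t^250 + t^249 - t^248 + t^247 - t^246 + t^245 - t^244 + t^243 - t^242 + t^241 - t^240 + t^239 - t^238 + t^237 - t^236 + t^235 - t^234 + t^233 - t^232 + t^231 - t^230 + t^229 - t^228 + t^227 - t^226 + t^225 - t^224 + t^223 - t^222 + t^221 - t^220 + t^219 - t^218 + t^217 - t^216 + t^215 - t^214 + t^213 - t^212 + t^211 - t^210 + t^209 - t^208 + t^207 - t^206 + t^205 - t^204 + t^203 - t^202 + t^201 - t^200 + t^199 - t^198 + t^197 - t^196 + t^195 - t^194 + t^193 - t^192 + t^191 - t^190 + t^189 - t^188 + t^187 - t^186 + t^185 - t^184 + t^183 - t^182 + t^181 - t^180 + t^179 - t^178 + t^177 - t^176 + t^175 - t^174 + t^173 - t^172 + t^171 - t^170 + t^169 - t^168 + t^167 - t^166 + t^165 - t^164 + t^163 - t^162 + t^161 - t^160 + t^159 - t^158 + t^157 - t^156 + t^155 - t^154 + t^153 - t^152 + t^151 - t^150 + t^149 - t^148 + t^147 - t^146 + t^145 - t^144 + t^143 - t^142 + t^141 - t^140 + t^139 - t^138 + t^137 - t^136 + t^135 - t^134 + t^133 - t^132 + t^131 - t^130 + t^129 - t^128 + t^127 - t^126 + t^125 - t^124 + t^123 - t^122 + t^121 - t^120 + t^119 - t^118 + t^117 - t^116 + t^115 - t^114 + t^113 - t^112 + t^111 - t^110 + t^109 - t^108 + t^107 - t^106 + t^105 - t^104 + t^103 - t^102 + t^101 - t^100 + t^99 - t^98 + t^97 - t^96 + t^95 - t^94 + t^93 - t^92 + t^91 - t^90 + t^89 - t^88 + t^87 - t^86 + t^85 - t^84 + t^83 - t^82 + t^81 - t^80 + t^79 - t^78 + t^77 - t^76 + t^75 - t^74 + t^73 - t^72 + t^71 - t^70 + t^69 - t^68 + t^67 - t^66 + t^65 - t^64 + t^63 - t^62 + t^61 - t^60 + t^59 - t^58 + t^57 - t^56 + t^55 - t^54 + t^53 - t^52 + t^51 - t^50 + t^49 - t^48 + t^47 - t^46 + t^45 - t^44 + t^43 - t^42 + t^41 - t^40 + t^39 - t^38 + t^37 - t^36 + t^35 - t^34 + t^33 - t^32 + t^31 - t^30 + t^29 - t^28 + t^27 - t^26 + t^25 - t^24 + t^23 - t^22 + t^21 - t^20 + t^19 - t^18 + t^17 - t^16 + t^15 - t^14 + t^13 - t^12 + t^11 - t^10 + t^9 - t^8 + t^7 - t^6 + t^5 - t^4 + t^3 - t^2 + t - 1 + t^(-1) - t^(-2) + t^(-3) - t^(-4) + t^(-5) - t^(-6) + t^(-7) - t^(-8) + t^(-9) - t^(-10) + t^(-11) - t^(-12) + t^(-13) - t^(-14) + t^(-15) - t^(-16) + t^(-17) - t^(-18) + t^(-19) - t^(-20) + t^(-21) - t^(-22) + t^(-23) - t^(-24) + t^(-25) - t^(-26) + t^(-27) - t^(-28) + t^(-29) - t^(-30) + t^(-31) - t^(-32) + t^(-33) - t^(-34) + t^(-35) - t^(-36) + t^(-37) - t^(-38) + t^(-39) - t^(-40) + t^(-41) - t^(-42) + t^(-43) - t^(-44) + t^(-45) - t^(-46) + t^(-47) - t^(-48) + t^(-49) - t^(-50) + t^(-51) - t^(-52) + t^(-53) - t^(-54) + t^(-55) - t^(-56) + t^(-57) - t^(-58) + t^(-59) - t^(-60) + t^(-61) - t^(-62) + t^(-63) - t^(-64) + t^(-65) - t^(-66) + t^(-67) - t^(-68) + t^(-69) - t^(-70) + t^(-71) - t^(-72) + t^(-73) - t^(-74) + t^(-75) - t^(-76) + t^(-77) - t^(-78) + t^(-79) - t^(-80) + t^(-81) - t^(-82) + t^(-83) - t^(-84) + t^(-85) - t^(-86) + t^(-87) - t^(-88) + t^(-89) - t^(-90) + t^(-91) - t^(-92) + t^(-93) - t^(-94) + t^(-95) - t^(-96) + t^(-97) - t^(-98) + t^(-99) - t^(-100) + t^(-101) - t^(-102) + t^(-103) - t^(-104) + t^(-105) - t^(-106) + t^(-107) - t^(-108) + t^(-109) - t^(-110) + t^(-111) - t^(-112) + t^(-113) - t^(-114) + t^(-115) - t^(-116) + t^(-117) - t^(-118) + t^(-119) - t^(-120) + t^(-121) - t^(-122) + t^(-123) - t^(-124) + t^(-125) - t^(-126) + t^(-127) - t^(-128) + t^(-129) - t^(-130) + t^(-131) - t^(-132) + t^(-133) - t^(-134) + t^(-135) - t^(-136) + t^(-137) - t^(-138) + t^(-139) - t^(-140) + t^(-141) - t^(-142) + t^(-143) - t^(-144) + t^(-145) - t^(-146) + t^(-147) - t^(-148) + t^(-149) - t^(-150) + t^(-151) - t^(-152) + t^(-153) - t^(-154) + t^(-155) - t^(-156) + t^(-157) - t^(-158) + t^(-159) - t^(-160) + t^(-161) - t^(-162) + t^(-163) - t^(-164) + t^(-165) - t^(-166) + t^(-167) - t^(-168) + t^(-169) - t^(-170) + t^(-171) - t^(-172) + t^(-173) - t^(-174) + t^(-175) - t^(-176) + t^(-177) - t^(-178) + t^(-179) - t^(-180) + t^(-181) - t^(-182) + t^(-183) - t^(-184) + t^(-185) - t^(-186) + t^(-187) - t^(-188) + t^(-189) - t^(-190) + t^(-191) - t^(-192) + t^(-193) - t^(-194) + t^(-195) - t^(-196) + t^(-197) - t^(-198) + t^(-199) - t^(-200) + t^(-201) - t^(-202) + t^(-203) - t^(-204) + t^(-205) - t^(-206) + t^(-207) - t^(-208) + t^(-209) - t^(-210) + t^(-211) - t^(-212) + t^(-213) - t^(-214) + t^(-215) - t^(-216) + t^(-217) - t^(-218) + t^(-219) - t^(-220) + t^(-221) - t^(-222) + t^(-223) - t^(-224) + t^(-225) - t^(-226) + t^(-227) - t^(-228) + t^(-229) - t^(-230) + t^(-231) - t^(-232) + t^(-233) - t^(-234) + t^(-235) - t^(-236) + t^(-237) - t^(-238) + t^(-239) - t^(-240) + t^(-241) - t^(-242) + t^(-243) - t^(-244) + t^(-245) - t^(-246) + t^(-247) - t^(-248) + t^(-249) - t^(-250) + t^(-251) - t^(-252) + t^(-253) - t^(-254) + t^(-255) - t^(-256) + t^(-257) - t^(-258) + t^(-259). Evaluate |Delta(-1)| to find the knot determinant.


Step 1: The polynomial has 519 terms with alternating signs, exponents from 259 down to -259.
Step 2: Substitute t = -1. The i-th term has coefficient (-1)^i and exponent (m-i),
  so its value is (-1)^i * (-1)^(m-i) = (-1)^m = -1 for every i.
Step 3: All 519 terms equal -1, so Delta(-1) = 519 * (-1) = -519
Step 4: |Delta(-1)| = 519

519


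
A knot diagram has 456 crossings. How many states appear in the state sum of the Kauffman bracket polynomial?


Each crossing contributes 2 choices (A-smoothing or B-smoothing).
Total states = 2^456 = 186070713419675363980626894819329160794532188335953423432061490990243657757029868371504908982723472783555205531204141550984858016925351936

186070713419675363980626894819329160794532188335953423432061490990243657757029868371504908982723472783555205531204141550984858016925351936


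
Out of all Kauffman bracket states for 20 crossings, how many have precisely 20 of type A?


We choose which 20 of 20 crossings get A-smoothings.
C(20, 20) = 20! / (20! * 0!)
= 1

1


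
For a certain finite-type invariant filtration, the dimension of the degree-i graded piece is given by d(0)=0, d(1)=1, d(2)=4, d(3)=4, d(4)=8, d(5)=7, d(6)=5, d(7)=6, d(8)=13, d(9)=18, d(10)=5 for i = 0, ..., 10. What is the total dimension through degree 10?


Total dimension = d(0) + d(1) + ... + d(10)
= 0 + 1 + 4 + 4 + 8 + 7 + 5 + 6 + 13 + 18 + 5
= 71

71


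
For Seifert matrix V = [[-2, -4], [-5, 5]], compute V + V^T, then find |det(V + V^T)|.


Step 1: Form V + V^T where V = [[-2, -4], [-5, 5]]
  V^T = [[-2, -5], [-4, 5]]
  V + V^T = [[-4, -9], [-9, 10]]
Step 2: det(V + V^T) = (-4)*10 - (-9)*(-9)
  = -40 - 81 = -121
Step 3: Knot determinant = |det(V + V^T)| = |-121| = 121

121


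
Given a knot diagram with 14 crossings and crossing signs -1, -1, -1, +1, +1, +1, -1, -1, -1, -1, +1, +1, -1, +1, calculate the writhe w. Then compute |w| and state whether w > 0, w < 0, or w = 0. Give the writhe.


Step 1: Count positive crossings (+1).
Positive crossings: 6
Step 2: Count negative crossings (-1).
Negative crossings: 8
Step 3: Writhe = (positive) - (negative)
w = 6 - 8 = -2
Step 4: |w| = 2, and w is negative

-2


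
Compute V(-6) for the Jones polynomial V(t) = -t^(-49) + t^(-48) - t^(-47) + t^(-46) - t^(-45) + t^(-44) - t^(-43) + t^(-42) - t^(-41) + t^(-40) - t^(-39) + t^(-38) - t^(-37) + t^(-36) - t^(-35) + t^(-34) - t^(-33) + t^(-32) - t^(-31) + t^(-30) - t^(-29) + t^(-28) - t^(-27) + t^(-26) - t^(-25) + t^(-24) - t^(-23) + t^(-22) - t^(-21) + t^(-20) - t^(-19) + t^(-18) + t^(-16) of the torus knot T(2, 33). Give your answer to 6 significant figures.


Substituting t = -6 into V(t) = -t^(-49) + t^(-48) - t^(-47) + t^(-46) - t^(-45) + t^(-44) - t^(-43) + t^(-42) - t^(-41) + t^(-40) - t^(-39) + t^(-38) - t^(-37) + t^(-36) - t^(-35) + t^(-34) - t^(-33) + t^(-32) - t^(-31) + t^(-30) - t^(-29) + t^(-28) - t^(-27) + t^(-26) - t^(-25) + t^(-24) - t^(-23) + t^(-22) - t^(-21) + t^(-20) - t^(-19) + t^(-18) + t^(-16):
  (-)t^(-49) = 7.42316e-39
  (+)t^(-48) = 4.4539e-38
  (-)t^(-47) = 2.67234e-37
  (+)t^(-46) = 1.6034e-36
  (-)t^(-45) = 9.62041e-36
  (+)t^(-44) = 5.77225e-35
  (-)t^(-43) = 3.46335e-34
  (+)t^(-42) = 2.07801e-33
  (-)t^(-41) = 1.24681e-32
  (+)t^(-40) = 7.48083e-32
  (-)t^(-39) = 4.4885e-31
  (+)t^(-38) = 2.6931e-30
  (-)t^(-37) = 1.61586e-29
  (+)t^(-36) = 9.69516e-29
  (-)t^(-35) = 5.8171e-28
  (+)t^(-34) = 3.49026e-27
  (-)t^(-33) = 2.09415e-26
  (+)t^(-32) = 1.25649e-25
  (-)t^(-31) = 7.53896e-25
  (+)t^(-30) = 4.52337e-24
  (-)t^(-29) = 2.71402e-23
  (+)t^(-28) = 1.62841e-22
  (-)t^(-27) = 9.77049e-22
  (+)t^(-26) = 5.86229e-21
  (-)t^(-25) = 3.51738e-20
  (+)t^(-24) = 2.11043e-19
  (-)t^(-23) = 1.26626e-18
  (+)t^(-22) = 7.59753e-18
  (-)t^(-21) = 4.55852e-17
  (+)t^(-20) = 2.73511e-16
  (-)t^(-19) = 1.64107e-15
  (+)t^(-18) = 9.8464e-15
  (+)t^(-16) = 3.5447e-13
Sum = (7.42316e-39) + (4.4539e-38) + (2.67234e-37) + (1.6034e-36) + (9.62041e-36) + (5.77225e-35) + (3.46335e-34) + (2.07801e-33) + (1.24681e-32) + (7.48083e-32) + (4.4885e-31) + (2.6931e-30) + (1.61586e-29) + (9.69516e-29) + (5.8171e-28) + (3.49026e-27) + (2.09415e-26) + (1.25649e-25) + (7.53896e-25) + (4.52337e-24) + (2.71402e-23) + (1.62841e-22) + (9.77049e-22) + (5.86229e-21) + (3.51738e-20) + (2.11043e-19) + (1.26626e-18) + (7.59753e-18) + (4.55852e-17) + (2.73511e-16) + (1.64107e-15) + (9.8464e-15) + (3.5447e-13)
= 3.662860956e-13
Rounded to 6 significant figures: 3.66286e-13

3.66286e-13


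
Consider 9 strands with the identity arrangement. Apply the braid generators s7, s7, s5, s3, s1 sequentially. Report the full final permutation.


Starting with identity [1, 2, 3, 4, 5, 6, 7, 8, 9].
Apply generators in sequence:
  After s7: [1, 2, 3, 4, 5, 6, 8, 7, 9]
  After s7: [1, 2, 3, 4, 5, 6, 7, 8, 9]
  After s5: [1, 2, 3, 4, 6, 5, 7, 8, 9]
  After s3: [1, 2, 4, 3, 6, 5, 7, 8, 9]
  After s1: [2, 1, 4, 3, 6, 5, 7, 8, 9]
Final permutation: [2, 1, 4, 3, 6, 5, 7, 8, 9]

[2, 1, 4, 3, 6, 5, 7, 8, 9]


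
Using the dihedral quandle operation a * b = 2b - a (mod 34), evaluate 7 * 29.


7 * 29 = 2*29 - 7 mod 34
= 58 - 7 mod 34
= 51 mod 34 = 17

17


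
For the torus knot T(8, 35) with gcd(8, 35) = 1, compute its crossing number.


For a torus knot T(p, q) with gcd(p,q)=1,
the crossing number is min(p*(q-1), q*(p-1)).
p*(q-1) = 8*34 = 272
q*(p-1) = 35*7 = 245
min(272, 245) = 245

245


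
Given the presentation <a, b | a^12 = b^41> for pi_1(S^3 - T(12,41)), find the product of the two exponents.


The relation is a^12 = b^41.
Product of exponents = 12 * 41
= 492

492


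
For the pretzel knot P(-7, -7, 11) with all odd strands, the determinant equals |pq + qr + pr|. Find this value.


Step 1: Compute pq + qr + pr.
pq = (-7)*(-7) = 49
qr = (-7)*11 = -77
pr = (-7)*11 = -77
pq + qr + pr = 49 + (-77) + (-77) = -105
Step 2: Take absolute value.
det(P(-7,-7,11)) = |-105| = 105

105


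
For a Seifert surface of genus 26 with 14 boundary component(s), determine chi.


chi = 2 - 2g - b
= 2 - 2*26 - 14
= 2 - 52 - 14 = -64

-64


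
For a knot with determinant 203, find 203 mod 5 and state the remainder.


Step 1: A knot is p-colorable if and only if p divides its determinant.
Step 2: Compute 203 mod 5.
203 = 40 * 5 + 3
Step 3: 203 mod 5 = 3
Step 4: The knot is 5-colorable: no

3


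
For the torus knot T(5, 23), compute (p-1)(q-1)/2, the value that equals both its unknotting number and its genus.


For a torus knot T(p,q), both the unknotting number and genus equal (p-1)(q-1)/2.
= (5-1)(23-1)/2
= 4*22/2
= 88/2 = 44

44


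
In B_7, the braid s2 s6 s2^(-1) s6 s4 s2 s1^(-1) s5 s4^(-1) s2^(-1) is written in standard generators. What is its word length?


The word length counts the number of generators (including inverses).
Listing each generator: s2, s6, s2^(-1), s6, s4, s2, s1^(-1), s5, s4^(-1), s2^(-1)
There are 10 generators in this braid word.

10


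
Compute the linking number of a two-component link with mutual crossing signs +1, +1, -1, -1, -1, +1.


Step 1: Count positive crossings: 3
Step 2: Count negative crossings: 3
Step 3: Sum of signs = 3 - 3 = 0
Step 4: Linking number = sum/2 = 0/2 = 0

0


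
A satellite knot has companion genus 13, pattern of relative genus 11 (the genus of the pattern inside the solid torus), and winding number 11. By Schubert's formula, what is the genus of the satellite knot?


Schubert: g(satellite) = g_rel(pattern) + |winding| * g(companion),
where g_rel(pattern) is the genus of the pattern relative to the solid torus.
= 11 + 11 * 13
= 11 + 143 = 154

154
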